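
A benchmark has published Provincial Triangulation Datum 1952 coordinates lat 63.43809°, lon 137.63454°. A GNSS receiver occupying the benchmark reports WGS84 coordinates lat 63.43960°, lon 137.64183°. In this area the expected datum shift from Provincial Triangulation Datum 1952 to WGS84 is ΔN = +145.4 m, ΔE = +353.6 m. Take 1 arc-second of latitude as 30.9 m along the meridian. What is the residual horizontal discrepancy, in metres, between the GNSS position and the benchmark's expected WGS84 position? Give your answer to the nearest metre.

Observed coordinate differences: Δφ = +0.00151°, Δλ = +0.00729°.
Converting to metres (1° lat = 111240 m, cos φ = 0.447165): observed ΔN = 168.0 m, observed ΔE = 362.6 m.
Subtracting the expected shift leaves a residual of 168.0 − (145.4) = 22.6 m north and 362.6 − (353.6) = 9.0 m east.
Residual distance = √(22.6² + 9.0²) = 24.3 m.

24 m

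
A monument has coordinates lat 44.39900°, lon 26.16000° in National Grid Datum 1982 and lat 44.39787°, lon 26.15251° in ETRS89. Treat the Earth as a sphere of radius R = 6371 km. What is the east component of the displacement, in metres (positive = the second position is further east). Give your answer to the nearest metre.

Δφ = 44.39787° − 44.39900° = -0.00113°; Δλ = 26.15251° − 26.16000° = -0.00749°.
1° along a meridian = πR/180 = 111195 m.
ΔN = Δφ × 111195 = -125.7 m; ΔE = Δλ × 111195 × cos(44.39900°) = -0.00749 × 111195 × 0.714485 = -595.1 m.

ΔE = -595 m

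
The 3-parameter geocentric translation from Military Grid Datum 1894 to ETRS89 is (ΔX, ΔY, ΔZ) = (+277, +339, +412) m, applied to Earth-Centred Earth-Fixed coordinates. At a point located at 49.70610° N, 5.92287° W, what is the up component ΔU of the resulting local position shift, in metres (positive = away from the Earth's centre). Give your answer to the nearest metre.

The local up (radial) axis is (cos φ cos λ, cos φ sin λ, sin φ), giving ΔU = 178.182 − 22.623 + 314.248 = 469.81 m.

ΔU = 470 m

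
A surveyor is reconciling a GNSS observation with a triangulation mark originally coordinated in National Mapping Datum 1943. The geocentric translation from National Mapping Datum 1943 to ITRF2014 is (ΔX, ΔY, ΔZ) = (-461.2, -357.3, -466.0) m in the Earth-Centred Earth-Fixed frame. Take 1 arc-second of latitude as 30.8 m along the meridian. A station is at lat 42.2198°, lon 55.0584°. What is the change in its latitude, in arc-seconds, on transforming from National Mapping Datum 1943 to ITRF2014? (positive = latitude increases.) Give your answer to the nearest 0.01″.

sin φ = 0.671977, cos φ = 0.740572, sin λ = 0.819736, cos λ = 0.572741.
North component: ΔN = −sin φ cos λ·ΔX − sin φ sin λ·ΔY + cos φ·ΔZ = −(0.671977)(0.572741)(-461.2) − (0.671977)(0.819736)(-357.3) + (0.740572)(-466.0) = 29.21 m.
1° of latitude spans 3600 × 30.80 = 110880 m, so Δφ = 29.21 / 110880 × 3600 = 0.948″.

Δφ = 0.95″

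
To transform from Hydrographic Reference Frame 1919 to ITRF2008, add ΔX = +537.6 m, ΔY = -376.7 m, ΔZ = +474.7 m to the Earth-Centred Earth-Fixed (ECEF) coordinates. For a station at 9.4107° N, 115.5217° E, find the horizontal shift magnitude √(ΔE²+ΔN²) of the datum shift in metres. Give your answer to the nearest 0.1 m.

The local east axis at (φ, λ) is (−sin λ, cos λ, 0), so ΔE = −sin(115.5217°)·537.6 + cos(115.5217°)·(-376.7) = -322.84 m.
The local north axis is (−sin φ cos λ, −sin φ sin λ, cos φ), giving ΔN = 37.873 + 55.584 + 468.311 = 561.77 m.
Horizontal magnitude = √(ΔE² + ΔN²) = √((-322.84)² + 561.77²) = 647.93 m.

647.9 m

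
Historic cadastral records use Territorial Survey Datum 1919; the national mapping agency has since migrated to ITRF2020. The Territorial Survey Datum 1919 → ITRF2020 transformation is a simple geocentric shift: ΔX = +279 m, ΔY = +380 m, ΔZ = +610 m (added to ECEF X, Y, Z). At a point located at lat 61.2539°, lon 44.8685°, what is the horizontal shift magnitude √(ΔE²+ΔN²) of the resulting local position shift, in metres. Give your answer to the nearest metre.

136 m

At φ = 61.2539°, λ = 44.8685°: sin φ = 0.876759, cos φ = 0.480929, sin λ = 0.705482, cos λ = 0.708728.
ΔE = −sin λ·ΔX + cos λ·ΔY = −(0.705482)·(279) + (0.708728)·(380) = 72.49 m.
ΔN = −sin φ cos λ·ΔX − sin φ sin λ·ΔY + cos φ·ΔZ = −(0.876759)(0.708728)(279) − (0.876759)(0.705482)(380) + (0.480929)(610) = -115.04 m.
Horizontal magnitude = √(ΔE² + ΔN²) = √(72.49² + (-115.04)²) = 135.98 m.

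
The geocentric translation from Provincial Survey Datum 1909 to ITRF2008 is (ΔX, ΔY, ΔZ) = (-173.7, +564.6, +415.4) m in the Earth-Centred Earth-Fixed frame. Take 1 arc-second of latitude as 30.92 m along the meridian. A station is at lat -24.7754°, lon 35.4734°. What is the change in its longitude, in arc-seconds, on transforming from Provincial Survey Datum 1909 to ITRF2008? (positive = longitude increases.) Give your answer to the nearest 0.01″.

sin φ = -0.419062, cos φ = 0.907957, sin λ = 0.580325, cos λ = 0.814385.
East component: ΔE = −sin λ·ΔX + cos λ·ΔY = −(0.580325)(-173.7) + (0.814385)(564.6) = 560.60 m.
1° of latitude spans 3600 × 30.92 = 111312 m; at latitude φ, 1° of longitude spans that × cos φ = 101066.6 m, so Δλ = 560.60 / 101066.6 × 3600 = 19.969″.

Δλ = 19.97″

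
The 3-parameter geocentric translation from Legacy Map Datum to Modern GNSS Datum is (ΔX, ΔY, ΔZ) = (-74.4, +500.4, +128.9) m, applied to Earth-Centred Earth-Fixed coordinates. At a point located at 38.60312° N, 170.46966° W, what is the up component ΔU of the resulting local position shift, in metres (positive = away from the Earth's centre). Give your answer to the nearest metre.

At φ = 38.60312°, λ = -170.46966°: sin φ = 0.623922, cos φ = 0.781486, sin λ = -0.165570, cos λ = -0.986198.
ΔU = cos φ cos λ·ΔX + cos φ sin λ·ΔY + sin φ·ΔZ = (0.781486)(-0.986198)(-74.4) + (0.781486)(-0.165570)(500.4) + (0.623922)(128.9) = 73.02 m.

ΔU = 73 m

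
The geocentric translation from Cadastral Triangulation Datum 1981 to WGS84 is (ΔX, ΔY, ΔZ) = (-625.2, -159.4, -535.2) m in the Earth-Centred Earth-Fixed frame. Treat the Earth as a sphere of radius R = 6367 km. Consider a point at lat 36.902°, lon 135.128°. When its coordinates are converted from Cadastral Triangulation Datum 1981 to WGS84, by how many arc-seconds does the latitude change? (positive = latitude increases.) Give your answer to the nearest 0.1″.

sin φ = 0.600448, cos φ = 0.799664, sin λ = 0.705525, cos λ = -0.708685.
North component: ΔN = −sin φ cos λ·ΔX − sin φ sin λ·ΔY + cos φ·ΔZ = −(0.600448)(-0.708685)(-625.2) − (0.600448)(0.705525)(-159.4) + (0.799664)(-535.2) = -626.49 m.
1° of latitude spans πR/180 = 111125 m, so Δφ = -626.49 / 111125 × 3600 = -20.296″.

Δφ = -20.3″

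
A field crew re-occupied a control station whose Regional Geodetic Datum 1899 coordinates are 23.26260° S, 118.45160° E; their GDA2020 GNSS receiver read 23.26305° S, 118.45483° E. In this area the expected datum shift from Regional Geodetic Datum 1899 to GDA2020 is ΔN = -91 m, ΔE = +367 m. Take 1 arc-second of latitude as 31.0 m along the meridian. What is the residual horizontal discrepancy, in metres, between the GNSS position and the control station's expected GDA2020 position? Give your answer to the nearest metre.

Observed coordinate differences: Δφ = -0.00045°, Δλ = +0.00323°.
Converting to metres (1° lat = 111600 m, cos φ = 0.918704): observed ΔN = -50.2 m, observed ΔE = 331.2 m.
Subtracting the expected shift leaves a residual of -50.2 − (-91) = 40.8 m north and 331.2 − (367) = -35.8 m east.
Residual distance = √(40.8² + (-35.8)²) = 54.3 m.

54 m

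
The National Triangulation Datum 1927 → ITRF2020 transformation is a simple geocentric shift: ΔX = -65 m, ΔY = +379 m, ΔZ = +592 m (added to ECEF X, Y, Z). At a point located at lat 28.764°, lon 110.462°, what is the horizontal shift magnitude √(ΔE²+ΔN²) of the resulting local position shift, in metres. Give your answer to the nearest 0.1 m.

344.7 m

The local east axis at (φ, λ) is (−sin λ, cos λ, 0), so ΔE = −sin(110.462°)·(-65) + cos(110.462°)·379 = -71.59 m.
The local north axis is (−sin φ cos λ, −sin φ sin λ, cos φ), giving ΔN = -10.934 − 170.869 + 518.953 = 337.15 m.
Horizontal magnitude = √(ΔE² + ΔN²) = √((-71.59)² + 337.15²) = 344.67 m.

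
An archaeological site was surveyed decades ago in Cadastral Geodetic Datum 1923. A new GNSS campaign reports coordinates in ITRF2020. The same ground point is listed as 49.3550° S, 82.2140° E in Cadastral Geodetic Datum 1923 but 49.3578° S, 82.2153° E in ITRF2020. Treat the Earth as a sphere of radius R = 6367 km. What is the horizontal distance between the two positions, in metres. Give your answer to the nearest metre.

325 m

Δφ = -49.3578° − -49.3550° = -0.0028°; Δλ = 82.2153° − 82.2140° = +0.0013°.
1° along a meridian = πR/180 = 111125 m.
ΔN = Δφ × 111125 = -311.2 m; ΔE = Δλ × 111125 × cos(-49.3550°) = +0.0013 × 111125 × 0.651370 = 94.1 m.
Distance = √(ΔE² + ΔN²) = √(94.1² + (-311.2)²) = 325.1 m.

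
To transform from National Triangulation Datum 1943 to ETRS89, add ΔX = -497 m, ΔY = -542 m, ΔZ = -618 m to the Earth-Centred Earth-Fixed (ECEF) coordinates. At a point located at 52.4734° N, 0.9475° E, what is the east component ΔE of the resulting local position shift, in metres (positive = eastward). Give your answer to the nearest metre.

ΔE = -534 m

The local east axis at (φ, λ) is (−sin λ, cos λ, 0), so ΔE = −sin(0.9475°)·(-497) + cos(0.9475°)·(-542) = -533.71 m.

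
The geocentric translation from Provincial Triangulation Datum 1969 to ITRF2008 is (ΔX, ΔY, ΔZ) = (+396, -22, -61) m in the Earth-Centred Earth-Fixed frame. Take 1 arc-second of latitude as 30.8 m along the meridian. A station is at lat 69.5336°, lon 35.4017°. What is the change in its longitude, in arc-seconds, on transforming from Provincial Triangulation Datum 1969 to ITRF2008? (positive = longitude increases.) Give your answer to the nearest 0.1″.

Δλ = -23.0″

sin φ = 0.936877, cos φ = 0.349658, sin λ = 0.579305, cos λ = 0.815111.
East component: ΔE = −sin λ·ΔX + cos λ·ΔY = −(0.579305)(396) + (0.815111)(-22) = -247.34 m.
1° of latitude spans 3600 × 30.80 = 110880 m; at latitude φ, 1° of longitude spans that × cos φ = 38770.1 m, so Δλ = -247.34 / 38770.1 × 3600 = -22.967″.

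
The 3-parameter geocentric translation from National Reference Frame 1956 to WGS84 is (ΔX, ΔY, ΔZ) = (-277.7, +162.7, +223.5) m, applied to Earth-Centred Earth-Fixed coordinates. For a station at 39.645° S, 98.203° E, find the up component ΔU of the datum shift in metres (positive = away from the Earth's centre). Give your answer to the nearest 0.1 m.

ΔU = 11.9 m

The local up (radial) axis is (cos φ cos λ, cos φ sin λ, sin φ), giving ΔU = 30.510 + 123.999 − 142.599 = 11.91 m.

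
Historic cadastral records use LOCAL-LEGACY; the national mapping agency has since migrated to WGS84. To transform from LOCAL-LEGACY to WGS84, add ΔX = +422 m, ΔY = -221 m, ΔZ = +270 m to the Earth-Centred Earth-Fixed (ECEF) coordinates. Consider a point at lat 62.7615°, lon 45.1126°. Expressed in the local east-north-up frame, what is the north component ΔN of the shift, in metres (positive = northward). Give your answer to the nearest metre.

At φ = 62.7615°, λ = 45.1126°: sin φ = 0.889109, cos φ = 0.457695, sin λ = 0.708495, cos λ = 0.705716.
ΔN = −sin φ cos λ·ΔX − sin φ sin λ·ΔY + cos φ·ΔZ = −(0.889109)(0.705716)(422) − (0.889109)(0.708495)(-221) + (0.457695)(270) = -2.00 m.

ΔN = -2 m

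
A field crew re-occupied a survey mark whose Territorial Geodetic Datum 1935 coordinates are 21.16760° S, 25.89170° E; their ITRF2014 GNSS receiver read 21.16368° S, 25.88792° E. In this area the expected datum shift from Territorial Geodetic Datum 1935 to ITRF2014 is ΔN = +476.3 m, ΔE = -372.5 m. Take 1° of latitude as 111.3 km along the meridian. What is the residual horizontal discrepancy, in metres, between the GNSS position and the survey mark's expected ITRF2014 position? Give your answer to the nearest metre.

Observed coordinate differences: Δφ = +0.00392°, Δλ = -0.00378°.
Converting to metres (1° lat = 111300 m, cos φ = 0.932528): observed ΔN = 436.3 m, observed ΔE = -392.3 m.
Subtracting the expected shift leaves a residual of 436.3 − (476.3) = -40.0 m north and -392.3 − (-372.5) = -19.8 m east.
Residual distance = √((-40.0)² + (-19.8)²) = 44.6 m.

45 m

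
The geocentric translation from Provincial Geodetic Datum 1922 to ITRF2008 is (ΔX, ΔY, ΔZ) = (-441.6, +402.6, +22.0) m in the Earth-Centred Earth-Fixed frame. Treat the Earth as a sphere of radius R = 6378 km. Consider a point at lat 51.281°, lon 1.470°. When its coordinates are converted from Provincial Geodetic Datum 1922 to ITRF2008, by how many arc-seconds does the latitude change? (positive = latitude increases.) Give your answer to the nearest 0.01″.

Δφ = 11.32″

sin φ = 0.780223, cos φ = 0.625501, sin λ = 0.025654, cos λ = 0.999671.
North component: ΔN = −sin φ cos λ·ΔX − sin φ sin λ·ΔY + cos φ·ΔZ = −(0.780223)(0.999671)(-441.6) − (0.780223)(0.025654)(402.6) + (0.625501)(22.0) = 350.14 m.
1° of latitude spans πR/180 = 111317 m, so Δφ = 350.14 / 111317 × 3600 = 11.323″.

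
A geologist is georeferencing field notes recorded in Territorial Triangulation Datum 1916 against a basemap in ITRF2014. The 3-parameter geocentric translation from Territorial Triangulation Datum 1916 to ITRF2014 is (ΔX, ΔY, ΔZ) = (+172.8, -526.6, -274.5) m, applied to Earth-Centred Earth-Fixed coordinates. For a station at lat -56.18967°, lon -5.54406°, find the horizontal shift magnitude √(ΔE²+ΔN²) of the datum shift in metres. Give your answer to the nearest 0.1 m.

The local east axis at (φ, λ) is (−sin λ, cos λ, 0), so ΔE = −sin(-5.54406°)·172.8 + cos(-5.54406°)·(-526.6) = -507.44 m.
The local north axis is (−sin φ cos λ, −sin φ sin λ, cos φ), giving ΔN = 142.905 + 42.272 − 152.744 = 32.43 m.
Horizontal magnitude = √(ΔE² + ΔN²) = √((-507.44)² + 32.43²) = 508.48 m.

508.5 m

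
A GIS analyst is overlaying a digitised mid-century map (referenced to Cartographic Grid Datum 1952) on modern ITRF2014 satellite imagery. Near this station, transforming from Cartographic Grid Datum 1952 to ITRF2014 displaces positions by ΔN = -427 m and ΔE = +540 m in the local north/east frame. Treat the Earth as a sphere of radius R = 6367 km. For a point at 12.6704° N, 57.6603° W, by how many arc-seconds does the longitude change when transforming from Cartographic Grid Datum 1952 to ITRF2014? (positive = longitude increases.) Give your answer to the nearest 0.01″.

At latitude 12.6704°, cos φ = 0.975648.
One radian of longitude at latitude φ spans R cos φ, so Δλ = ΔE / (R cos φ) = 540.0 / (6367000 × 0.975648) = 8.6929e-05 rad = 17.930″.

Δλ = 17.93″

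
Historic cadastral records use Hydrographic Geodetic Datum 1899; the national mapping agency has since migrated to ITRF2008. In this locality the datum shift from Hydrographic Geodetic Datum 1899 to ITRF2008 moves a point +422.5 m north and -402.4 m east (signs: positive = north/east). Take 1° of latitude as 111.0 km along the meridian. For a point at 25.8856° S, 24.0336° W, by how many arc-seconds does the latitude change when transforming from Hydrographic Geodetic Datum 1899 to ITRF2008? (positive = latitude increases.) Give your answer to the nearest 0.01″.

1° of latitude = 111.0 km, so Δφ = 422.5 / 111000 = 0.0038063° = 13.703″.

Δφ = 13.70″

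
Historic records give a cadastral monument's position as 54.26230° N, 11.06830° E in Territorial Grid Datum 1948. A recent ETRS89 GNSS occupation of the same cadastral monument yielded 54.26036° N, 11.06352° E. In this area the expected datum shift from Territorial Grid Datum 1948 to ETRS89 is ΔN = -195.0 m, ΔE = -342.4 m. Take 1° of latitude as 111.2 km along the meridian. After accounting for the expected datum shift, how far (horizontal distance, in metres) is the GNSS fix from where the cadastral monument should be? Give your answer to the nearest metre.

Observed coordinate differences: Δφ = -0.00194°, Δλ = -0.00478°.
Converting to metres (1° lat = 111200 m, cos φ = 0.584075): observed ΔN = -215.7 m, observed ΔE = -310.5 m.
Subtracting the expected shift leaves a residual of -215.7 − (-195.0) = -20.7 m north and -310.5 − (-342.4) = 31.9 m east.
Residual distance = √((-20.7)² + 31.9²) = 38.1 m.

38 m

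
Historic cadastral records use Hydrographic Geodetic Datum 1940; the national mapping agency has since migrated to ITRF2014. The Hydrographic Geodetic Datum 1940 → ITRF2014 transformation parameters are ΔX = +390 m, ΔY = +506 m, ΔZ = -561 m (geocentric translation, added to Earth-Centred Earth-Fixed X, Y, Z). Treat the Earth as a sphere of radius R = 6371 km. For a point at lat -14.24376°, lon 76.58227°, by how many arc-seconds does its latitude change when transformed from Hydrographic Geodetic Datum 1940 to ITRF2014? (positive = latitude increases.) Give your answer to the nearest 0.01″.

Δφ = -12.96″

sin φ = -0.246048, cos φ = 0.969258, sin λ = 0.972704, cos λ = 0.232049.
North component: ΔN = −sin φ cos λ·ΔX − sin φ sin λ·ΔY + cos φ·ΔZ = −(-0.246048)(0.232049)(390) − (-0.246048)(0.972704)(506) + (0.969258)(-561) = -400.38 m.
1° of latitude spans πR/180 = 111195 m, so Δφ = -400.38 / 111195 × 3600 = -12.963″.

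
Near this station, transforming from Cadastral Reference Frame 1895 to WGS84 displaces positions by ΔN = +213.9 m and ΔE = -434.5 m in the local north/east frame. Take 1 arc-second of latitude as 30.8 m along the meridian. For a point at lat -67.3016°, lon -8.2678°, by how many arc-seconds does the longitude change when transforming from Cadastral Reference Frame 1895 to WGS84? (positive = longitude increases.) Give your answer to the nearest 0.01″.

Δλ = -36.56″

At latitude -67.3016°, cos φ = 0.385880.
1″ of longitude at this latitude = 30.80 × cos φ = 11.8851 m, so Δλ = -434.5 / 11.8851 = -36.558″.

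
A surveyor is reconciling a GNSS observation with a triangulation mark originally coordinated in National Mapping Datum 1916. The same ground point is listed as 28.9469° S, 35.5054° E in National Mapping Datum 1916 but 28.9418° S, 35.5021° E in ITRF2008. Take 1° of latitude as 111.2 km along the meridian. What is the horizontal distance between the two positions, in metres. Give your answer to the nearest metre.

652 m

Δφ = -28.9418° − -28.9469° = +0.0051°; Δλ = 35.5021° − 35.5054° = -0.0033°.
ΔN = Δφ × 111200 = 567.1 m; ΔE = Δλ × 111200 × cos(-28.9469°) = -0.0033 × 111200 × 0.875069 = -321.1 m.
Distance = √(ΔE² + ΔN²) = √((-321.1)² + 567.1²) = 651.7 m.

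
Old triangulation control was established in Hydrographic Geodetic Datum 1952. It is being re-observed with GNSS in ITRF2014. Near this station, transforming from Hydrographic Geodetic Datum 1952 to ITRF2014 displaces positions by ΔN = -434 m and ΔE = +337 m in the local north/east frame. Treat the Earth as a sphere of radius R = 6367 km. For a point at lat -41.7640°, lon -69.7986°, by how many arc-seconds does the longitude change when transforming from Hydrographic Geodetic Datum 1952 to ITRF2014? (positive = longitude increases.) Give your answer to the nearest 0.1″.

At latitude -41.7640°, cos φ = 0.745895.
One radian of longitude at latitude φ spans R cos φ, so Δλ = ΔE / (R cos φ) = 337.0 / (6367000 × 0.745895) = 7.0961e-05 rad = 14.637″.

Δλ = 14.6″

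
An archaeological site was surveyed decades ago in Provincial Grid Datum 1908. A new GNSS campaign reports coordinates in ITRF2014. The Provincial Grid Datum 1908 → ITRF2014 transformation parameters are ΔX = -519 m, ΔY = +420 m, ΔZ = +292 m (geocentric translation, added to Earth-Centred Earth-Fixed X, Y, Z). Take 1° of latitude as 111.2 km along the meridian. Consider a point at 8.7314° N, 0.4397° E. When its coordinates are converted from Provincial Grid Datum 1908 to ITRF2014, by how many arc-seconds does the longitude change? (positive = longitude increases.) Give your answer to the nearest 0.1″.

Δλ = 13.9″

sin φ = 0.151803, cos φ = 0.988411, sin λ = 0.007674, cos λ = 0.999971.
East component: ΔE = −sin λ·ΔX + cos λ·ΔY = −(0.007674)(-519) + (0.999971)(420) = 423.97 m.
1° of latitude spans 111200 m; at latitude φ, 1° of longitude spans that × cos φ = 109911.3 m, so Δλ = 423.97 / 109911.3 × 3600 = 13.887″.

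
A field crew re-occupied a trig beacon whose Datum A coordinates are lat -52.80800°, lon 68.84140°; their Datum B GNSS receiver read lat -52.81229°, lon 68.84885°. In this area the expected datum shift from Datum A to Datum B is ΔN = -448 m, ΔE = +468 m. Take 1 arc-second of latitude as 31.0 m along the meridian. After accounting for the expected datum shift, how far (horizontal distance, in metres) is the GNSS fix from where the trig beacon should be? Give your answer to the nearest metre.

46 m

Observed coordinate differences: Δφ = -0.00429°, Δλ = +0.00745°.
Converting to metres (1° lat = 111600 m, cos φ = 0.604488): observed ΔN = -478.8 m, observed ΔE = 502.6 m.
Subtracting the expected shift leaves a residual of -478.8 − (-448) = -30.8 m north and 502.6 − (468) = 34.6 m east.
Residual distance = √((-30.8)² + 34.6²) = 46.3 m.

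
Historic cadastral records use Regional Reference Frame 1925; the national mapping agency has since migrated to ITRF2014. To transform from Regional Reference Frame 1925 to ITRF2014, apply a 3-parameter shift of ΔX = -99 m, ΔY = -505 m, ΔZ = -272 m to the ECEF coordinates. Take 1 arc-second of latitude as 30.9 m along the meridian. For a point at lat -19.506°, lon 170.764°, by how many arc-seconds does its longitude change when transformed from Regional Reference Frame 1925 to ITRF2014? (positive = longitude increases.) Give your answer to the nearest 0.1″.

sin φ = -0.333906, cos φ = 0.942607, sin λ = 0.160501, cos λ = -0.987036.
East component: ΔE = −sin λ·ΔX + cos λ·ΔY = −(0.160501)(-99) + (-0.987036)(-505) = 514.34 m.
1° of latitude spans 3600 × 30.90 = 111240 m; at latitude φ, 1° of longitude spans that × cos φ = 104855.6 m, so Δλ = 514.34 / 104855.6 × 3600 = 17.659″.

Δλ = 17.7″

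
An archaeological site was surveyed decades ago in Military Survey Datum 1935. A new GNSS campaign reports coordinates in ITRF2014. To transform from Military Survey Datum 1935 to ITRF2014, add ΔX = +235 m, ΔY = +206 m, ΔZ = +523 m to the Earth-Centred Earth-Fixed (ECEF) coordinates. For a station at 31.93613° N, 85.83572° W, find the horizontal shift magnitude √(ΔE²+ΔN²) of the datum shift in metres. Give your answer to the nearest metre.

At φ = 31.93613°, λ = -85.83572°: sin φ = 0.528974, cos φ = 0.848638, sin λ = -0.997360, cos λ = 0.072616.
ΔE = −sin λ·ΔX + cos λ·ΔY = −(-0.997360)·(235) + (0.072616)·(206) = 249.34 m.
ΔN = −sin φ cos λ·ΔX − sin φ sin λ·ΔY + cos φ·ΔZ = −(0.528974)(0.072616)(235) − (0.528974)(-0.997360)(206) + (0.848638)(523) = 543.49 m.
Horizontal magnitude = √(ΔE² + ΔN²) = √(249.34² + 543.49²) = 597.96 m.

598 m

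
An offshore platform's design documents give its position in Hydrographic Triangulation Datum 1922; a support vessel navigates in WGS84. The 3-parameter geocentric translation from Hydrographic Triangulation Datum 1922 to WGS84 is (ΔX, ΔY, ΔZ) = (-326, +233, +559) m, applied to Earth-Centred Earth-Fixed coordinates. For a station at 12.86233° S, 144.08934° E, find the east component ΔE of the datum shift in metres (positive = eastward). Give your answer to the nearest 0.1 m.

ΔE = 2.5 m

At φ = -12.86233°, λ = 144.08934°: sin φ = -0.222609, cos φ = 0.974908, sin λ = 0.586523, cos λ = -0.809933.
ΔE = −sin λ·ΔX + cos λ·ΔY = −(0.586523)·(-326) + (-0.809933)·(233) = 2.49 m.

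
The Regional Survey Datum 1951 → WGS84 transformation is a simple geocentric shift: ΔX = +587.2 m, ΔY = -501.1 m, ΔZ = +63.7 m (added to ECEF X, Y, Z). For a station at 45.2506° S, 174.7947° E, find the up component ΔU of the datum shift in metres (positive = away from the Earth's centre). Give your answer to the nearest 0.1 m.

At φ = -45.2506°, λ = 174.7947°: sin φ = -0.710193, cos φ = 0.704007, sin λ = 0.090725, cos λ = -0.995876.
ΔU = cos φ cos λ·ΔX + cos φ sin λ·ΔY + sin φ·ΔZ = (0.704007)(-0.995876)(587.2) + (0.704007)(0.090725)(-501.1) + (-0.710193)(63.7) = -488.93 m.

ΔU = -488.9 m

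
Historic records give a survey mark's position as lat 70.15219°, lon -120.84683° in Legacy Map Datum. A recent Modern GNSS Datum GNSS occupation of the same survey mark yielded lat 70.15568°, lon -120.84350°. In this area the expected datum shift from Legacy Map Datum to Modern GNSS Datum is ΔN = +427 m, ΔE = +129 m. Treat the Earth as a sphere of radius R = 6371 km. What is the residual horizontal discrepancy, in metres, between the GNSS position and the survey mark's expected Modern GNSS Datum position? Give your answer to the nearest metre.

Observed coordinate differences: Δφ = +0.00349°, Δλ = +0.00333°.
Converting to metres (1° lat = 111195 m, cos φ = 0.339523): observed ΔN = 388.1 m, observed ΔE = 125.7 m.
Subtracting the expected shift leaves a residual of 388.1 − (427) = -38.9 m north and 125.7 − (129) = -3.3 m east.
Residual distance = √((-38.9)² + (-3.3)²) = 39.1 m.

39 m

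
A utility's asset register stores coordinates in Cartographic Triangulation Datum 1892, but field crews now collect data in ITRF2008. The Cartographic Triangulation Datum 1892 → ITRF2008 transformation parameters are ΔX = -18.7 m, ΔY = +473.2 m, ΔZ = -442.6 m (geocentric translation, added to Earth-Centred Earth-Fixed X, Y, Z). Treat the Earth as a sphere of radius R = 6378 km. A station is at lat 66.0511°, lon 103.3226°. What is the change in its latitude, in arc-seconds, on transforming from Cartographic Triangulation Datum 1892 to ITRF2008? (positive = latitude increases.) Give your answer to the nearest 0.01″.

sin φ = 0.913908, cos φ = 0.405922, sin λ = 0.973088, cos λ = -0.230434.
North component: ΔN = −sin φ cos λ·ΔX − sin φ sin λ·ΔY + cos φ·ΔZ = −(0.913908)(-0.230434)(-18.7) − (0.913908)(0.973088)(473.2) + (0.405922)(-442.6) = -604.42 m.
1° of latitude spans πR/180 = 111317 m, so Δφ = -604.42 / 111317 × 3600 = -19.547″.

Δφ = -19.55″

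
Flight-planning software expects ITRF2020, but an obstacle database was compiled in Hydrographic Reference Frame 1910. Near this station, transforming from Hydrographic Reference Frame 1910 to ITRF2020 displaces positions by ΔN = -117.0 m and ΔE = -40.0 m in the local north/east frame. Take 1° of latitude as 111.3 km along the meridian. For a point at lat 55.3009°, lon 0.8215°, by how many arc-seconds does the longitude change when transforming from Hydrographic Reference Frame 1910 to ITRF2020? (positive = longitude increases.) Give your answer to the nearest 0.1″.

Δλ = -2.3″

At latitude 55.3009°, cos φ = 0.569267.
1° of longitude at this latitude = 111.3 × cos φ = 63.36 km, so Δλ = -40.0 / 63359.4 = -0.0006313° = -2.273″.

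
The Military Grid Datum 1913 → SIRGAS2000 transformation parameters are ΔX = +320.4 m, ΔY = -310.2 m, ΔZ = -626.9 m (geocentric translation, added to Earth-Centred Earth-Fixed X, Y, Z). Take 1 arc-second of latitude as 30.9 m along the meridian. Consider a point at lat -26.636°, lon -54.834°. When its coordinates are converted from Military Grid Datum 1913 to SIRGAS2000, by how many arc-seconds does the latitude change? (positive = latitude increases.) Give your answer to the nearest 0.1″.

Δφ = -11.8″

sin φ = -0.448321, cos φ = 0.893873, sin λ = -0.817487, cos λ = 0.575947.
North component: ΔN = −sin φ cos λ·ΔX − sin φ sin λ·ΔY + cos φ·ΔZ = −(-0.448321)(0.575947)(320.4) − (-0.448321)(-0.817487)(-310.2) + (0.893873)(-626.9) = -363.95 m.
1° of latitude spans 3600 × 30.90 = 111240 m, so Δφ = -363.95 / 111240 × 3600 = -11.778″.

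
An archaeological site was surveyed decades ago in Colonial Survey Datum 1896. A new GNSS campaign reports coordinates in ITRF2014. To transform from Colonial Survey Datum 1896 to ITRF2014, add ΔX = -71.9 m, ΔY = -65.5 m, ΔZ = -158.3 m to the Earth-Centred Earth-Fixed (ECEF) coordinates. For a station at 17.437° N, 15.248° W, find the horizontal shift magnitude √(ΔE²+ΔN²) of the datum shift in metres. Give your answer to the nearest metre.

158 m

The local east axis at (φ, λ) is (−sin λ, cos λ, 0), so ΔE = −sin(-15.248°)·(-71.9) + cos(-15.248°)·(-65.5) = -82.10 m.
The local north axis is (−sin φ cos λ, −sin φ sin λ, cos φ), giving ΔN = 20.787 − 5.162 − 151.026 = -135.40 m.
Horizontal magnitude = √(ΔE² + ΔN²) = √((-82.10)² + (-135.40)²) = 158.35 m.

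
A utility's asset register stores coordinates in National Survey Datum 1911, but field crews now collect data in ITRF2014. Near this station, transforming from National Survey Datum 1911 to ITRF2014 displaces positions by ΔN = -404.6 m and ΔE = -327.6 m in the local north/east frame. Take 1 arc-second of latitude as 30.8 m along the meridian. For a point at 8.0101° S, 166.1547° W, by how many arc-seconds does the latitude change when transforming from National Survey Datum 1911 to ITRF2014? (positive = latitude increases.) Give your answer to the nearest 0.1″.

1″ of latitude = 30.80 m, so Δφ = -404.6 / 30.80 = -13.136″.

Δφ = -13.1″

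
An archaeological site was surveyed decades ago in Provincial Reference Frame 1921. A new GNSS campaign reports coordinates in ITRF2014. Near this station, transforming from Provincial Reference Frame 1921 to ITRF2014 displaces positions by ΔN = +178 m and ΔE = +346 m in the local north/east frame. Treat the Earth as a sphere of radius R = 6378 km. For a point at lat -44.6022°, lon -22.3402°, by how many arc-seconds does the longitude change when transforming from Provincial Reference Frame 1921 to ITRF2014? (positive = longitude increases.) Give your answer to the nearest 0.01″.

At latitude -44.6022°, cos φ = 0.711999.
One radian of longitude at latitude φ spans R cos φ, so Δλ = ΔE / (R cos φ) = 346.0 / (6378000 × 0.711999) = 7.6192e-05 rad = 15.716″.

Δλ = 15.72″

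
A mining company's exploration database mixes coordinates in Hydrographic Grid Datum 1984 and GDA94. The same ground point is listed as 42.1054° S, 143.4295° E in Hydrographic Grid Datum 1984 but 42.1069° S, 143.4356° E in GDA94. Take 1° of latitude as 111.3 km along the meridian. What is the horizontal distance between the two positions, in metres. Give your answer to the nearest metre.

Δφ = -42.1069° − -42.1054° = -0.0015°; Δλ = 143.4356° − 143.4295° = +0.0061°.
ΔN = Δφ × 111300 = -167.0 m; ΔE = Δλ × 111300 × cos(-42.1054°) = +0.0061 × 111300 × 0.741913 = 503.7 m.
Distance = √(ΔE² + ΔN²) = √(503.7² + (-167.0)²) = 530.7 m.

531 m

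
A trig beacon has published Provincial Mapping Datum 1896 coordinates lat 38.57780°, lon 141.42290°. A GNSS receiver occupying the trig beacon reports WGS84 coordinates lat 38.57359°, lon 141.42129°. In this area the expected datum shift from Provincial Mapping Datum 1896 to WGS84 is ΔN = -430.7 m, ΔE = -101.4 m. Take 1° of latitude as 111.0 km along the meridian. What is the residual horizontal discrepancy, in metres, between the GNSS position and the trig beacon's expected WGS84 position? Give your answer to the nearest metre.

53 m

Observed coordinate differences: Δφ = -0.00421°, Δλ = -0.00161°.
Converting to metres (1° lat = 111000 m, cos φ = 0.781762): observed ΔN = -467.3 m, observed ΔE = -139.7 m.
Subtracting the expected shift leaves a residual of -467.3 − (-430.7) = -36.6 m north and -139.7 − (-101.4) = -38.3 m east.
Residual distance = √((-36.6)² + (-38.3)²) = 53.0 m.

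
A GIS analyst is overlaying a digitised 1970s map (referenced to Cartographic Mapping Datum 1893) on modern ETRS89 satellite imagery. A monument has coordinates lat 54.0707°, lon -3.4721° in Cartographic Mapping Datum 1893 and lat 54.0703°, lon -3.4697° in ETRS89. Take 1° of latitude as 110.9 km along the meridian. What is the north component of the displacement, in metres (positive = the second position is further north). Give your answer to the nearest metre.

ΔN = -44 m

Δφ = 54.0703° − 54.0707° = -0.0004°; Δλ = -3.4697° − -3.4721° = +0.0024°.
ΔN = Δφ × 110900 = -44.4 m; ΔE = Δλ × 110900 × cos(54.0707°) = +0.0024 × 110900 × 0.586787 = 156.2 m.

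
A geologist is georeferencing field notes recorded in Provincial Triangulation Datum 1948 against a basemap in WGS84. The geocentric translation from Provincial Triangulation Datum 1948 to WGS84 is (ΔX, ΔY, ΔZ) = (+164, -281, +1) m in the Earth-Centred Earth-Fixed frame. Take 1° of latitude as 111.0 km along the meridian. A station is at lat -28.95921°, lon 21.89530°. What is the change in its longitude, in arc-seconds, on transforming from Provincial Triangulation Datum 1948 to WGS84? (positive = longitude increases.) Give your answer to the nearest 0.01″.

sin φ = -0.484187, cos φ = 0.874965, sin λ = 0.372912, cos λ = 0.927867.
East component: ΔE = −sin λ·ΔX + cos λ·ΔY = −(0.372912)(164) + (0.927867)(-281) = -321.89 m.
1° of latitude spans 111000 m; at latitude φ, 1° of longitude spans that × cos φ = 97121.1 m, so Δλ = -321.89 / 97121.1 × 3600 = -11.931″.

Δλ = -11.93″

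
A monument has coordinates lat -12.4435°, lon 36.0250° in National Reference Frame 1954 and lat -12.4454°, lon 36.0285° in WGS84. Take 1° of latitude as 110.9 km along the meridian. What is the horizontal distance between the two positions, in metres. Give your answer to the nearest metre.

434 m

Δφ = -12.4454° − -12.4435° = -0.0019°; Δλ = 36.0285° − 36.0250° = +0.0035°.
ΔN = Δφ × 110900 = -210.7 m; ΔE = Δλ × 110900 × cos(-12.4435°) = +0.0035 × 110900 × 0.976509 = 379.0 m.
Distance = √(ΔE² + ΔN²) = √(379.0² + (-210.7)²) = 433.7 m.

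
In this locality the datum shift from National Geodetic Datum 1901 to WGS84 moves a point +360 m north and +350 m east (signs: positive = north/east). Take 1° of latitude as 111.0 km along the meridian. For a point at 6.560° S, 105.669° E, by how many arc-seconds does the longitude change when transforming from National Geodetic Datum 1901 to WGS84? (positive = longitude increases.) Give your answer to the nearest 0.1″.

Δλ = 11.4″

At latitude -6.560°, cos φ = 0.993453.
1° of longitude at this latitude = 111.0 × cos φ = 110.27 km, so Δλ = 350.0 / 110273.3 = 0.0031739° = 11.426″.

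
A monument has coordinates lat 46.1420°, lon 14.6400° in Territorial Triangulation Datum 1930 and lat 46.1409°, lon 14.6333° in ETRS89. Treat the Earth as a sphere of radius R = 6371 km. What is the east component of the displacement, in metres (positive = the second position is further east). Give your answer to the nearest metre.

Δφ = 46.1409° − 46.1420° = -0.0011°; Δλ = 14.6333° − 14.6400° = -0.0067°.
1° along a meridian = πR/180 = 111195 m.
ΔN = Δφ × 111195 = -122.3 m; ΔE = Δλ × 111195 × cos(46.1420°) = -0.0067 × 111195 × 0.692873 = -516.2 m.

ΔE = -516 m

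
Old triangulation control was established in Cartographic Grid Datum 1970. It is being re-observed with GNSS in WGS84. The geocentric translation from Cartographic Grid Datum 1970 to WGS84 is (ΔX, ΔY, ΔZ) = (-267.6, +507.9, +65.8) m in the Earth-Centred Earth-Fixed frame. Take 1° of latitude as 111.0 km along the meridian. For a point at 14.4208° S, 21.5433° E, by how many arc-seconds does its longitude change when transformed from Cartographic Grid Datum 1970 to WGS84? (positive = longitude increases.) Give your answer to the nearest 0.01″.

Δλ = 19.11″

sin φ = -0.249041, cos φ = 0.968493, sin λ = 0.367204, cos λ = 0.930140.
East component: ΔE = −sin λ·ΔX + cos λ·ΔY = −(0.367204)(-267.6) + (0.930140)(507.9) = 570.68 m.
1° of latitude spans 111000 m; at latitude φ, 1° of longitude spans that × cos φ = 107502.7 m, so Δλ = 570.68 / 107502.7 × 3600 = 19.111″.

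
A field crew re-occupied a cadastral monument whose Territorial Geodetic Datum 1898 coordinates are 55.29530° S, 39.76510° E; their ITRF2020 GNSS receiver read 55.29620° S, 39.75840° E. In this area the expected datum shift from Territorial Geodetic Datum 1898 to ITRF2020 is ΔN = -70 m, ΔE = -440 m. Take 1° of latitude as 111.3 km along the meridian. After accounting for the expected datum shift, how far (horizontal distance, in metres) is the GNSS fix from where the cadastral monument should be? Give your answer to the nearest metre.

34 m

Observed coordinate differences: Δφ = -0.00090°, Δλ = -0.00670°.
Converting to metres (1° lat = 111300 m, cos φ = 0.569347): observed ΔN = -100.2 m, observed ΔE = -424.6 m.
Subtracting the expected shift leaves a residual of -100.2 − (-70) = -30.2 m north and -424.6 − (-440) = 15.4 m east.
Residual distance = √((-30.2)² + 15.4²) = 33.9 m.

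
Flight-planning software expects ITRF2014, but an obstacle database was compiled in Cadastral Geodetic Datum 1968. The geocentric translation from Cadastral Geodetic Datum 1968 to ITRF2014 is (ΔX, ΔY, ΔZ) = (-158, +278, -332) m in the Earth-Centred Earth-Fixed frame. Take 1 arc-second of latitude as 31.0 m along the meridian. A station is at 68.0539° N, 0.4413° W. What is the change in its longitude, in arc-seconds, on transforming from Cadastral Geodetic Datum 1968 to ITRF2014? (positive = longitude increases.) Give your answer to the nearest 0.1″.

Δλ = 23.9″

sin φ = 0.927536, cos φ = 0.373734, sin λ = -0.007702, cos λ = 0.999970.
East component: ΔE = −sin λ·ΔX + cos λ·ΔY = −(-0.007702)(-158) + (0.999970)(278) = 276.77 m.
1° of latitude spans 3600 × 31.00 = 111600 m; at latitude φ, 1° of longitude spans that × cos φ = 41708.7 m, so Δλ = 276.77 / 41708.7 × 3600 = 23.889″.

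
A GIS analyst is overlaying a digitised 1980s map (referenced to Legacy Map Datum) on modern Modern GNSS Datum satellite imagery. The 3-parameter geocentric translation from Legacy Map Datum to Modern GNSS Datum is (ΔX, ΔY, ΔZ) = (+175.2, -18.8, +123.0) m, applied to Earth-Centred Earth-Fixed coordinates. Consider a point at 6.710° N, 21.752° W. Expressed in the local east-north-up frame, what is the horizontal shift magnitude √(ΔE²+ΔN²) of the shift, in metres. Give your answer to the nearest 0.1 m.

At φ = 6.710°, λ = -21.752°: sin φ = 0.116844, cos φ = 0.993150, sin λ = -0.370590, cos λ = 0.928797.
ΔE = −sin λ·ΔX + cos λ·ΔY = −(-0.370590)·(175.2) + (0.928797)·(-18.8) = 47.47 m.
ΔN = −sin φ cos λ·ΔX − sin φ sin λ·ΔY + cos φ·ΔZ = −(0.116844)(0.928797)(175.2) − (0.116844)(-0.370590)(-18.8) + (0.993150)(123.0) = 102.33 m.
Horizontal magnitude = √(ΔE² + ΔN²) = √(47.47² + 102.33²) = 112.80 m.

112.8 m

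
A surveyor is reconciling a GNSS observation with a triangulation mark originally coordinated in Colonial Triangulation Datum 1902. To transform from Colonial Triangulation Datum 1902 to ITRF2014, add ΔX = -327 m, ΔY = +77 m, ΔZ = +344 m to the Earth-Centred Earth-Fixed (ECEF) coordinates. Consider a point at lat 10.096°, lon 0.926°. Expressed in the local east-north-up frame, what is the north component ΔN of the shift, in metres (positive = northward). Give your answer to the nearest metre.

ΔN = 396 m

The local north axis is (−sin φ cos λ, −sin φ sin λ, cos φ), giving ΔN = 57.315 − 0.218 + 338.673 = 395.77 m.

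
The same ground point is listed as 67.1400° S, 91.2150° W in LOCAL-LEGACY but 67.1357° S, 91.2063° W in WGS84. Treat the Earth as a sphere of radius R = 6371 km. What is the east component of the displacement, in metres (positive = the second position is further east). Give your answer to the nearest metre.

ΔE = 376 m

Δφ = -67.1357° − -67.1400° = +0.0043°; Δλ = -91.2063° − -91.2150° = +0.0087°.
1° along a meridian = πR/180 = 111195 m.
ΔN = Δφ × 111195 = 478.1 m; ΔE = Δλ × 111195 × cos(-67.1400°) = +0.0087 × 111195 × 0.388481 = 375.8 m.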